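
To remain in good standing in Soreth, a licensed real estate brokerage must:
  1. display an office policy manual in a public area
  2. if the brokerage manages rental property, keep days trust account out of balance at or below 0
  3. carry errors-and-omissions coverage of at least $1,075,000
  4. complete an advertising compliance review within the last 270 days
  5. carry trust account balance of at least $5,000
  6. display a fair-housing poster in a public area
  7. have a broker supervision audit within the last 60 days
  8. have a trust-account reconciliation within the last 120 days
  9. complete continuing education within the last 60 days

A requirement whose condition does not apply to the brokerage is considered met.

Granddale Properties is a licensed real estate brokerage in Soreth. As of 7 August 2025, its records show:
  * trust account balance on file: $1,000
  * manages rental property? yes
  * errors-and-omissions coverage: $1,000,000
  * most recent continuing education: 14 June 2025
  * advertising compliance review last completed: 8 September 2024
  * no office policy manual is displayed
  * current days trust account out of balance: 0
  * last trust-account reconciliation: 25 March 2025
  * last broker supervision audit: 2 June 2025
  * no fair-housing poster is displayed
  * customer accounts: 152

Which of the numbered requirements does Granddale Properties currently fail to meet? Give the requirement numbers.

1, 3, 4, 5, 6, 7, 8

1. office policy manual absent → not met
2. condition 'manages rental property' holds; days trust account out of balance 0 ≤ 0 → met
3. errors-and-omissions coverage $1,000,000 < $1,075,000 → not met
4. advertising compliance review 333 days ago vs limit 270 → not met
5. trust account balance $1,000 < $5,000 → not met
6. fair-housing poster absent → not met
7. broker supervision audit 66 days ago vs limit 60 → not met
8. trust-account reconciliation 135 days ago vs limit 120 → not met
9. continuing education 54 days ago vs limit 60 → met
Not met: 1, 3, 4, 5, 6, 7, 8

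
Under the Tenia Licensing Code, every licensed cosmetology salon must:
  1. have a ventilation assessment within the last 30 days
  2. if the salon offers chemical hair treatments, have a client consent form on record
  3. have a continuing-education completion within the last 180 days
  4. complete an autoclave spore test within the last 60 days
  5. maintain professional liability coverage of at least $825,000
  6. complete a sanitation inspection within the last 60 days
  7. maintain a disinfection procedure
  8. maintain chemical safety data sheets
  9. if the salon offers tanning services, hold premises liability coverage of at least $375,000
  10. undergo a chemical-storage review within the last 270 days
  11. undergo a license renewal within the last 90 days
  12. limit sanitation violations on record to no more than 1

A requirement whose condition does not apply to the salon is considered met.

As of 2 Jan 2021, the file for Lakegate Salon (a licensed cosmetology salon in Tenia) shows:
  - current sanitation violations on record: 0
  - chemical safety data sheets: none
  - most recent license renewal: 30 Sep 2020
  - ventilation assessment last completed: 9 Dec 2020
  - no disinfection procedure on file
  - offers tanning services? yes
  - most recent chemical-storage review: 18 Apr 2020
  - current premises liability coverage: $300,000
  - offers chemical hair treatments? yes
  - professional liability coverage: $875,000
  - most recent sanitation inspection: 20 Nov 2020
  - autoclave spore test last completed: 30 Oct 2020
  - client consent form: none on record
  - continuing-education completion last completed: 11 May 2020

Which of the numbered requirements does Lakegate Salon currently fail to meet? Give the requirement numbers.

1. ventilation assessment 24 days ago vs limit 30 → met
2. condition 'offers chemical hair treatments' holds; client consent form absent → not met
3. continuing-education completion 236 days ago vs limit 180 → not met
4. autoclave spore test 64 days ago vs limit 60 → not met
5. professional liability coverage $875,000 ≥ $825,000 → met
6. sanitation inspection 43 days ago vs limit 60 → met
7. disinfection procedure absent → not met
8. chemical safety data sheets absent → not met
9. condition 'offers tanning services' holds; premises liability coverage $300,000 < $375,000 → not met
10. chemical-storage review 259 days ago vs limit 270 → met
11. license renewal 94 days ago vs limit 90 → not met
12. sanitation violations on record 0 ≤ 1 → met
Not met: 2, 3, 4, 7, 8, 9, 11

2, 3, 4, 7, 8, 9, 11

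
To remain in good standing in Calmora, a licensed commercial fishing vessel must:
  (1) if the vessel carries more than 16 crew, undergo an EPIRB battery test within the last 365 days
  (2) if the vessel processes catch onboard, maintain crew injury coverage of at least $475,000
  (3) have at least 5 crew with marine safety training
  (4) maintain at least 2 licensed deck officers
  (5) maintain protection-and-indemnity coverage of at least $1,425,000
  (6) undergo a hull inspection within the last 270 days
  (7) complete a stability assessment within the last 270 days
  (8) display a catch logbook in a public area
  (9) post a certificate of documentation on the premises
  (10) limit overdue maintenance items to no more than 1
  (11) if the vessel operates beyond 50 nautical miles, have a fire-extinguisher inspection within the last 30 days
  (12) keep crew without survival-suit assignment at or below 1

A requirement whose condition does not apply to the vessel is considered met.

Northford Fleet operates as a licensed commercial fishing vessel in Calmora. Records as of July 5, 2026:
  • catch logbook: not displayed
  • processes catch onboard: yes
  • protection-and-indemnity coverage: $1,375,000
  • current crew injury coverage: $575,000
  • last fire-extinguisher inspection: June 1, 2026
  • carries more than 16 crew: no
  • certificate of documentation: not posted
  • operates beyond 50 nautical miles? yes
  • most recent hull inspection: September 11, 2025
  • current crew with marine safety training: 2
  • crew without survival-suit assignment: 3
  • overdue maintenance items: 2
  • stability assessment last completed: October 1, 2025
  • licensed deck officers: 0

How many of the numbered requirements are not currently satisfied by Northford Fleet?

1. condition 'carries more than 16 crew' does not hold → requirement n/a → met
2. condition 'processes catch onboard' holds; crew injury coverage $575,000 ≥ $475,000 → met
3. crew with marine safety training 2 < 5 → not met
4. licensed deck officers 0 < 2 → not met
5. protection-and-indemnity coverage $1,375,000 < $1,425,000 → not met
6. hull inspection 297 days ago vs limit 270 → not met
7. stability assessment 277 days ago vs limit 270 → not met
8. catch logbook absent → not met
9. certificate of documentation absent → not met
10. overdue maintenance items 2 > 1 → not met
11. condition 'operates beyond 50 nautical miles' holds; fire-extinguisher inspection 34 days ago vs limit 30 → not met
12. crew without survival-suit assignment 3 > 1 → not met
Not met: 10 of 12

10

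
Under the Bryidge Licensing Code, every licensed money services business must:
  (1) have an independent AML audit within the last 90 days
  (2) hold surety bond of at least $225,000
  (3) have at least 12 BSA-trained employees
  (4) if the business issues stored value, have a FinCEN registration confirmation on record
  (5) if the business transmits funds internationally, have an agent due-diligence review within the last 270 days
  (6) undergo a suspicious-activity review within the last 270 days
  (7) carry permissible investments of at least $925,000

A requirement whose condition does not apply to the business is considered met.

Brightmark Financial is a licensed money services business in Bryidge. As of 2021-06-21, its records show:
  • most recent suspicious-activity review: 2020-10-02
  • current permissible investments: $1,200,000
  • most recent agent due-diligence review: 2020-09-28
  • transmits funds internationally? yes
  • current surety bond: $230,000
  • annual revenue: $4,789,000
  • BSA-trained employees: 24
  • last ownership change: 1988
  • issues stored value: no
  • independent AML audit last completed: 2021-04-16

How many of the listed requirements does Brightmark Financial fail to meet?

0

1. independent AML audit 66 days ago vs limit 90 → met
2. surety bond $230,000 ≥ $225,000 → met
3. BSA-trained employees 24 ≥ 12 → met
4. condition 'issues stored value' does not hold → requirement n/a → met
5. condition 'transmits funds internationally' holds; agent due-diligence review 266 days ago vs limit 270 → met
6. suspicious-activity review 262 days ago vs limit 270 → met
7. permissible investments $1,200,000 ≥ $925,000 → met
Not met: 0 of 7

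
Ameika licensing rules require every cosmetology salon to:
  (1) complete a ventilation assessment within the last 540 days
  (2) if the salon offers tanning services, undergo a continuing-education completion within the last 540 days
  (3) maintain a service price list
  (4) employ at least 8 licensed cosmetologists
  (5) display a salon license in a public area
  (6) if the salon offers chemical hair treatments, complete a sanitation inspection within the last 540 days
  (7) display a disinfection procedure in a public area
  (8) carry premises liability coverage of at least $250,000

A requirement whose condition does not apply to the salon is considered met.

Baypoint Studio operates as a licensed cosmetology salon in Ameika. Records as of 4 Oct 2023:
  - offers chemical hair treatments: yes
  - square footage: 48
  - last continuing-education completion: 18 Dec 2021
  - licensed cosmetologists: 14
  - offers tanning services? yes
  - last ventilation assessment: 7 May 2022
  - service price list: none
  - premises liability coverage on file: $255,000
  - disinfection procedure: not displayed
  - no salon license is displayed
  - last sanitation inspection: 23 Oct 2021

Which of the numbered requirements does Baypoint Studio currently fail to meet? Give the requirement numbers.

2, 3, 5, 6, 7

1. ventilation assessment 515 days ago vs limit 540 → met
2. condition 'offers tanning services' holds; continuing-education completion 655 days ago vs limit 540 → not met
3. service price list absent → not met
4. licensed cosmetologists 14 ≥ 8 → met
5. salon license absent → not met
6. condition 'offers chemical hair treatments' holds; sanitation inspection 711 days ago vs limit 540 → not met
7. disinfection procedure absent → not met
8. premises liability coverage $255,000 ≥ $250,000 → met
Not met: 2, 3, 5, 6, 7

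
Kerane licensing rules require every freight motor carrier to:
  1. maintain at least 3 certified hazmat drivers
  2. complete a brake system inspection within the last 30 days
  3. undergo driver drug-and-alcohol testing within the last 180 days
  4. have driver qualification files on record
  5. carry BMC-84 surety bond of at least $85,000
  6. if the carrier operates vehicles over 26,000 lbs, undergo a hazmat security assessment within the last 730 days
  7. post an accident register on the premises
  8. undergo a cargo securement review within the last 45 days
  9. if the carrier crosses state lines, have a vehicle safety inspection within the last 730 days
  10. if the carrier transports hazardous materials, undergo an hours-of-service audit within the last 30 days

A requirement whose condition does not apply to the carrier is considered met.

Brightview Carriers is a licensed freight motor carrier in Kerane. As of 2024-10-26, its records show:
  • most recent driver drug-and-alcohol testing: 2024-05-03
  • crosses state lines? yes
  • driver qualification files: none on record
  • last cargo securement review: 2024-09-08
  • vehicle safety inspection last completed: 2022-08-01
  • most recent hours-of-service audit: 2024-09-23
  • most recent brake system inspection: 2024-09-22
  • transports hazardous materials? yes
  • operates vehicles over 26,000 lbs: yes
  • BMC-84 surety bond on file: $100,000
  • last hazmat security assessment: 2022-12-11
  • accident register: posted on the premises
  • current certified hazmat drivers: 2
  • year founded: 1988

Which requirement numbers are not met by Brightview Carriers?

1, 2, 4, 8, 9, 10

1. certified hazmat drivers 2 < 3 → not met
2. brake system inspection 34 days ago vs limit 30 → not met
3. driver drug-and-alcohol testing 176 days ago vs limit 180 → met
4. driver qualification files absent → not met
5. BMC-84 surety bond $100,000 ≥ $85,000 → met
6. condition 'operates vehicles over 26,000 lbs' holds; hazmat security assessment 685 days ago vs limit 730 → met
7. accident register present → met
8. cargo securement review 48 days ago vs limit 45 → not met
9. condition 'crosses state lines' holds; vehicle safety inspection 817 days ago vs limit 730 → not met
10. condition 'transports hazardous materials' holds; hours-of-service audit 33 days ago vs limit 30 → not met
Not met: 1, 2, 4, 8, 9, 10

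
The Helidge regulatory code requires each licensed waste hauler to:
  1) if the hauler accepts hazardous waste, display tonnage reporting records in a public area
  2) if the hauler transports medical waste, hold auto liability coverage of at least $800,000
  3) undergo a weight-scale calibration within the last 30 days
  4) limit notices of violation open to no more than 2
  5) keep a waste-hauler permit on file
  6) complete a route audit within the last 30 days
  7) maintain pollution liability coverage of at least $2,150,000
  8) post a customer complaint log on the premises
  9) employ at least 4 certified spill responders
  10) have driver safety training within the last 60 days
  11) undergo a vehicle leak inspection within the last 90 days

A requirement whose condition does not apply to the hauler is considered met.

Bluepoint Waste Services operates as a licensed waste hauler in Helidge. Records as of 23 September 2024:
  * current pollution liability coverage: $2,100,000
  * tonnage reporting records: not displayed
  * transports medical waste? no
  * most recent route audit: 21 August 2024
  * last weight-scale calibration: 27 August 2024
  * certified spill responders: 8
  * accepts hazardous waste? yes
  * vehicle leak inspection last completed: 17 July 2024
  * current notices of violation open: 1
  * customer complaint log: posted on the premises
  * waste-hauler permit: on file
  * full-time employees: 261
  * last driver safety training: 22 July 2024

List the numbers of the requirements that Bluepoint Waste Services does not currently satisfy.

1, 6, 7, 10

1. condition 'accepts hazardous waste' holds; tonnage reporting records absent → not met
2. condition 'transports medical waste' does not hold → requirement n/a → met
3. weight-scale calibration 27 days ago vs limit 30 → met
4. notices of violation open 1 ≤ 2 → met
5. waste-hauler permit present → met
6. route audit 33 days ago vs limit 30 → not met
7. pollution liability coverage $2,100,000 < $2,150,000 → not met
8. customer complaint log present → met
9. certified spill responders 8 ≥ 4 → met
10. driver safety training 63 days ago vs limit 60 → not met
11. vehicle leak inspection 68 days ago vs limit 90 → met
Not met: 1, 6, 7, 10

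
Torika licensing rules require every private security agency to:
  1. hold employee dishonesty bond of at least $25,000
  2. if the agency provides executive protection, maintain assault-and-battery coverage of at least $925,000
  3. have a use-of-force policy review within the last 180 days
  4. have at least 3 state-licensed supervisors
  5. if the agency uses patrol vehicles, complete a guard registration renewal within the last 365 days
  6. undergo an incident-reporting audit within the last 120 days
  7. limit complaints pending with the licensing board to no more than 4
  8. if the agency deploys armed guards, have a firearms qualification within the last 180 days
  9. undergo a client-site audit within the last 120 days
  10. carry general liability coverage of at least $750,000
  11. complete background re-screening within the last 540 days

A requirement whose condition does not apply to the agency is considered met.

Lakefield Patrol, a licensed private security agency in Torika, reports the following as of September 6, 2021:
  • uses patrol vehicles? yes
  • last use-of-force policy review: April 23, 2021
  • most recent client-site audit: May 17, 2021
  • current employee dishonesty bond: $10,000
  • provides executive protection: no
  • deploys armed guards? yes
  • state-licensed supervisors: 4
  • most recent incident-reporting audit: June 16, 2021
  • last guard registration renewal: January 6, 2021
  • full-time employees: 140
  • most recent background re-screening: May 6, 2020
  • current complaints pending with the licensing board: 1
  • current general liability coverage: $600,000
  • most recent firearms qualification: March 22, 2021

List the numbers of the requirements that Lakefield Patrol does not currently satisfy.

1, 10

1. employee dishonesty bond $10,000 < $25,000 → not met
2. condition 'provides executive protection' does not hold → requirement n/a → met
3. use-of-force policy review 136 days ago vs limit 180 → met
4. state-licensed supervisors 4 ≥ 3 → met
5. condition 'uses patrol vehicles' holds; guard registration renewal 243 days ago vs limit 365 → met
6. incident-reporting audit 82 days ago vs limit 120 → met
7. complaints pending with the licensing board 1 ≤ 4 → met
8. condition 'deploys armed guards' holds; firearms qualification 168 days ago vs limit 180 → met
9. client-site audit 112 days ago vs limit 120 → met
10. general liability coverage $600,000 < $750,000 → not met
11. background re-screening 488 days ago vs limit 540 → met
Not met: 1, 10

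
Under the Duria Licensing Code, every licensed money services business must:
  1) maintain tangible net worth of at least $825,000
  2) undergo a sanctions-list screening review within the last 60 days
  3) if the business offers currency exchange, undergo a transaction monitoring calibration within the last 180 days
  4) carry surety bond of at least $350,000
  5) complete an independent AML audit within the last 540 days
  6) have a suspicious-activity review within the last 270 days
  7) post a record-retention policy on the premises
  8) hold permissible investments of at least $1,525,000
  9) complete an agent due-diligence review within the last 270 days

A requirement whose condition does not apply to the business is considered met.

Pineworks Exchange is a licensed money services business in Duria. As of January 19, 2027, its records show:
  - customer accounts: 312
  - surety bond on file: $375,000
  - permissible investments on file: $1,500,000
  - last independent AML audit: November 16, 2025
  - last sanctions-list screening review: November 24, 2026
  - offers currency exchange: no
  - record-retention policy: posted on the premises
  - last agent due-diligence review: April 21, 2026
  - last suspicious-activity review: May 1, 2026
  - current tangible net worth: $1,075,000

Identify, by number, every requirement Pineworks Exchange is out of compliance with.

8, 9

1. tangible net worth $1,075,000 ≥ $825,000 → met
2. sanctions-list screening review 56 days ago vs limit 60 → met
3. condition 'offers currency exchange' does not hold → requirement n/a → met
4. surety bond $375,000 ≥ $350,000 → met
5. independent AML audit 429 days ago vs limit 540 → met
6. suspicious-activity review 263 days ago vs limit 270 → met
7. record-retention policy present → met
8. permissible investments $1,500,000 < $1,525,000 → not met
9. agent due-diligence review 273 days ago vs limit 270 → not met
Not met: 8, 9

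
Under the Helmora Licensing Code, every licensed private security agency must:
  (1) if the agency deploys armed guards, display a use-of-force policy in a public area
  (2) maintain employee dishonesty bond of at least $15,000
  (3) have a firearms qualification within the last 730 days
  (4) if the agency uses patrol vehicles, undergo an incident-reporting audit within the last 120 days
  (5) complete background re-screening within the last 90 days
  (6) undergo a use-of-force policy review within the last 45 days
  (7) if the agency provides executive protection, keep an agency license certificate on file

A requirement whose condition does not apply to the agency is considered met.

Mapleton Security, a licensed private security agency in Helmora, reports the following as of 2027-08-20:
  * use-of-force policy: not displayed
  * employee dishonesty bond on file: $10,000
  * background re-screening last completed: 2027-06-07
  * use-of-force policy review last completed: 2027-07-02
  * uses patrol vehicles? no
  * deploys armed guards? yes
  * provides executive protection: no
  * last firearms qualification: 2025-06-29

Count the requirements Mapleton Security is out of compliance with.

4

1. condition 'deploys armed guards' holds; use-of-force policy absent → not met
2. employee dishonesty bond $10,000 < $15,000 → not met
3. firearms qualification 782 days ago vs limit 730 → not met
4. condition 'uses patrol vehicles' does not hold → requirement n/a → met
5. background re-screening 74 days ago vs limit 90 → met
6. use-of-force policy review 49 days ago vs limit 45 → not met
7. condition 'provides executive protection' does not hold → requirement n/a → met
Not met: 4 of 7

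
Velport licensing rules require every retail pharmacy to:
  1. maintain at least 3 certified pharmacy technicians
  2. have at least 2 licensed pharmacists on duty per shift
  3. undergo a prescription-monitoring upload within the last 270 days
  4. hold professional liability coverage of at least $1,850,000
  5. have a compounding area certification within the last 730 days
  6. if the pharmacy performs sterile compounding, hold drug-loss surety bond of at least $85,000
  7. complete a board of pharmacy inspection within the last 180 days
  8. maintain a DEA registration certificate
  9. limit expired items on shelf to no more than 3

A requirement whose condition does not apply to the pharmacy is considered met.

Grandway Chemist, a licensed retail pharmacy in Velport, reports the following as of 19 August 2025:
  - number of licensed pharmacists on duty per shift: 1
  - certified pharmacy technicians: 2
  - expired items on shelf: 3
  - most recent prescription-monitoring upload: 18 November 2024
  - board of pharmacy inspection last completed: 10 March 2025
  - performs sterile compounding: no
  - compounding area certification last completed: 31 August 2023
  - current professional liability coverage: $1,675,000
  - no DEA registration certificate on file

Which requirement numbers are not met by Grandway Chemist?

1, 2, 3, 4, 8

1. certified pharmacy technicians 2 < 3 → not met
2. licensed pharmacists on duty per shift 1 < 2 → not met
3. prescription-monitoring upload 274 days ago vs limit 270 → not met
4. professional liability coverage $1,675,000 < $1,850,000 → not met
5. compounding area certification 719 days ago vs limit 730 → met
6. condition 'performs sterile compounding' does not hold → requirement n/a → met
7. board of pharmacy inspection 162 days ago vs limit 180 → met
8. DEA registration certificate absent → not met
9. expired items on shelf 3 ≤ 3 → met
Not met: 1, 2, 3, 4, 8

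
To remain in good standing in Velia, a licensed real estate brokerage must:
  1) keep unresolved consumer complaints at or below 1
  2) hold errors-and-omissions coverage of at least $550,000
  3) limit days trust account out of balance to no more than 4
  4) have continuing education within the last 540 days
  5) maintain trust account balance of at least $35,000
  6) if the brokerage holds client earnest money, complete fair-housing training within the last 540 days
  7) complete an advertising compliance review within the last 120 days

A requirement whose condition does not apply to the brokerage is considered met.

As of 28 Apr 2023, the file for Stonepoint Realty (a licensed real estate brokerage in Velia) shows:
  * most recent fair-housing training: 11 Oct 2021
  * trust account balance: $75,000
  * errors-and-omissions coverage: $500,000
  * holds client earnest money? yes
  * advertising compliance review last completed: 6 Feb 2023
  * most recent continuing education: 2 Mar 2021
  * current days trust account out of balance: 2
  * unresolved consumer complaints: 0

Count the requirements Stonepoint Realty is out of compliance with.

3

1. unresolved consumer complaints 0 ≤ 1 → met
2. errors-and-omissions coverage $500,000 < $550,000 → not met
3. days trust account out of balance 2 ≤ 4 → met
4. continuing education 787 days ago vs limit 540 → not met
5. trust account balance $75,000 ≥ $35,000 → met
6. condition 'holds client earnest money' holds; fair-housing training 564 days ago vs limit 540 → not met
7. advertising compliance review 81 days ago vs limit 120 → met
Not met: 3 of 7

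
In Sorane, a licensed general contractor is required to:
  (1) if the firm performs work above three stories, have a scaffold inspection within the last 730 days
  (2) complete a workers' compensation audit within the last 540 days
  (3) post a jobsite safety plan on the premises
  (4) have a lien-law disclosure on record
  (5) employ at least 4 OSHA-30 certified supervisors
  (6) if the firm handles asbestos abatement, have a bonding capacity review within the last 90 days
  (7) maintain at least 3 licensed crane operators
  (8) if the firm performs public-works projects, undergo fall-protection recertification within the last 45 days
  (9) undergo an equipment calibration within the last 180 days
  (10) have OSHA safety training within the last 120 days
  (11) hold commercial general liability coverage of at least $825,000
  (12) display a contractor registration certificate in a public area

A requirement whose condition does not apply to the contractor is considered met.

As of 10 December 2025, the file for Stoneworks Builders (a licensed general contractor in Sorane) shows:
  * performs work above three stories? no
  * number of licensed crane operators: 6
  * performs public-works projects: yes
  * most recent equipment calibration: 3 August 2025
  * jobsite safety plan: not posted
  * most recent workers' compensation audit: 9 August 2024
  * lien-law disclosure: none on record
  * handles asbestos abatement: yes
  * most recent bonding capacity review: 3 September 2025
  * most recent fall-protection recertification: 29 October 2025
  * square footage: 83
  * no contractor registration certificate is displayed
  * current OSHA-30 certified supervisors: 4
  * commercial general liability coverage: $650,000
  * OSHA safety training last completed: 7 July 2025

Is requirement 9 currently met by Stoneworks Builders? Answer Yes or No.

9. equipment calibration 129 days ago vs limit 180 → met

Yes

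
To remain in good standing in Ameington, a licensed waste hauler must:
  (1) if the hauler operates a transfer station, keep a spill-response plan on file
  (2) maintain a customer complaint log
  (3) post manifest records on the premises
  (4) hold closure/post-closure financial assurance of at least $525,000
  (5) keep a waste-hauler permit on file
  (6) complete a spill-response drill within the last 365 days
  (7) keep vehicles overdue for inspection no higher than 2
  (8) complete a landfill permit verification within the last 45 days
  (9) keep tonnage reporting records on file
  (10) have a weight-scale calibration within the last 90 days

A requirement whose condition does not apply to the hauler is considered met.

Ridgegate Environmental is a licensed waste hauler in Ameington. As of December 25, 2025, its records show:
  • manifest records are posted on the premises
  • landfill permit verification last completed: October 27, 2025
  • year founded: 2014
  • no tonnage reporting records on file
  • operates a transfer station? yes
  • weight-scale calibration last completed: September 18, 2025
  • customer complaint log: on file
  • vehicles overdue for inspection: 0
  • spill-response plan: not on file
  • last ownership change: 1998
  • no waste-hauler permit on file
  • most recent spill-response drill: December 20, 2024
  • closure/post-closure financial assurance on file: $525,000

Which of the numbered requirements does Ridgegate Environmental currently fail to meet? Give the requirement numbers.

1, 5, 6, 8, 9, 10

1. condition 'operates a transfer station' holds; spill-response plan absent → not met
2. customer complaint log present → met
3. manifest records present → met
4. closure/post-closure financial assurance $525,000 ≥ $525,000 → met
5. waste-hauler permit absent → not met
6. spill-response drill 370 days ago vs limit 365 → not met
7. vehicles overdue for inspection 0 ≤ 2 → met
8. landfill permit verification 59 days ago vs limit 45 → not met
9. tonnage reporting records absent → not met
10. weight-scale calibration 98 days ago vs limit 90 → not met
Not met: 1, 5, 6, 8, 9, 10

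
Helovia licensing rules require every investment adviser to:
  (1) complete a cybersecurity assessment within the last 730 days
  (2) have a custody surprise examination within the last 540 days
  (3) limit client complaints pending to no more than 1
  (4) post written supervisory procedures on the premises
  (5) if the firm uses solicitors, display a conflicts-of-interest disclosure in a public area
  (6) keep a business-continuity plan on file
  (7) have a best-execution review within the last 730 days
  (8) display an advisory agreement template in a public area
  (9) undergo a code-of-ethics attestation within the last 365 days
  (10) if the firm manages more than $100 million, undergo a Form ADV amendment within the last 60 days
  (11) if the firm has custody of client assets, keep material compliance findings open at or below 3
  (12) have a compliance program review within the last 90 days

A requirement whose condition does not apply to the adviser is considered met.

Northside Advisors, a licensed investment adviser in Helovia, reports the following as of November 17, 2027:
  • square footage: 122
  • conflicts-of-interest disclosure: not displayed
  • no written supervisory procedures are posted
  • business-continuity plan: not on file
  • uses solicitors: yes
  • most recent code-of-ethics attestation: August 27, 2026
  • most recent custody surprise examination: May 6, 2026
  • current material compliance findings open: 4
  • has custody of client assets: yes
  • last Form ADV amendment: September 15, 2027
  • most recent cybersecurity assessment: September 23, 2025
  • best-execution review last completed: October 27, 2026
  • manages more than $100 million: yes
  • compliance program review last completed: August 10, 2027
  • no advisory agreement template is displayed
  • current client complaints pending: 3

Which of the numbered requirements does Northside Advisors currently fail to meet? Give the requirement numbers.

1. cybersecurity assessment 785 days ago vs limit 730 → not met
2. custody surprise examination 560 days ago vs limit 540 → not met
3. client complaints pending 3 > 1 → not met
4. written supervisory procedures absent → not met
5. condition 'uses solicitors' holds; conflicts-of-interest disclosure absent → not met
6. business-continuity plan absent → not met
7. best-execution review 386 days ago vs limit 730 → met
8. advisory agreement template absent → not met
9. code-of-ethics attestation 447 days ago vs limit 365 → not met
10. condition 'manages more than $100 million' holds; Form ADV amendment 63 days ago vs limit 60 → not met
11. condition 'has custody of client assets' holds; material compliance findings open 4 > 3 → not met
12. compliance program review 99 days ago vs limit 90 → not met
Not met: 1, 2, 3, 4, 5, 6, 8, 9, 10, 11, 12

1, 2, 3, 4, 5, 6, 8, 9, 10, 11, 12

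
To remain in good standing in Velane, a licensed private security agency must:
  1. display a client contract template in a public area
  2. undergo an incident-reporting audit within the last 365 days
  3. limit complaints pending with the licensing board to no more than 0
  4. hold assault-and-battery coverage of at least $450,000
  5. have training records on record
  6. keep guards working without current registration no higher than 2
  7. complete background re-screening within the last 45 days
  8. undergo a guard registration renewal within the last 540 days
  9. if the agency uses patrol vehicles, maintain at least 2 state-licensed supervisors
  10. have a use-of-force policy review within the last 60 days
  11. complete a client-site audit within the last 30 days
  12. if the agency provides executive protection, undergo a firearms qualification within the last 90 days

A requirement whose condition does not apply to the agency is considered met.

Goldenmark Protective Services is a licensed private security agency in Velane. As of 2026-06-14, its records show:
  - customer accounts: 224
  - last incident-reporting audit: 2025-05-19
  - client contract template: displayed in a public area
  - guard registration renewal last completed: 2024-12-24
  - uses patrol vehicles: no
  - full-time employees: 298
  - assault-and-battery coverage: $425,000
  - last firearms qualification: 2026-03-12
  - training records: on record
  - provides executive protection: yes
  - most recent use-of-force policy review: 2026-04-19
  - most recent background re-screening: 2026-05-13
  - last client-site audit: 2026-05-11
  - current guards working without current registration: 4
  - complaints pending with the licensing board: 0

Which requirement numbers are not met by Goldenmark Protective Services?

1. client contract template present → met
2. incident-reporting audit 391 days ago vs limit 365 → not met
3. complaints pending with the licensing board 0 ≤ 0 → met
4. assault-and-battery coverage $425,000 < $450,000 → not met
5. training records present → met
6. guards working without current registration 4 > 2 → not met
7. background re-screening 32 days ago vs limit 45 → met
8. guard registration renewal 537 days ago vs limit 540 → met
9. condition 'uses patrol vehicles' does not hold → requirement n/a → met
10. use-of-force policy review 56 days ago vs limit 60 → met
11. client-site audit 34 days ago vs limit 30 → not met
12. condition 'provides executive protection' holds; firearms qualification 94 days ago vs limit 90 → not met
Not met: 2, 4, 6, 11, 12

2, 4, 6, 11, 12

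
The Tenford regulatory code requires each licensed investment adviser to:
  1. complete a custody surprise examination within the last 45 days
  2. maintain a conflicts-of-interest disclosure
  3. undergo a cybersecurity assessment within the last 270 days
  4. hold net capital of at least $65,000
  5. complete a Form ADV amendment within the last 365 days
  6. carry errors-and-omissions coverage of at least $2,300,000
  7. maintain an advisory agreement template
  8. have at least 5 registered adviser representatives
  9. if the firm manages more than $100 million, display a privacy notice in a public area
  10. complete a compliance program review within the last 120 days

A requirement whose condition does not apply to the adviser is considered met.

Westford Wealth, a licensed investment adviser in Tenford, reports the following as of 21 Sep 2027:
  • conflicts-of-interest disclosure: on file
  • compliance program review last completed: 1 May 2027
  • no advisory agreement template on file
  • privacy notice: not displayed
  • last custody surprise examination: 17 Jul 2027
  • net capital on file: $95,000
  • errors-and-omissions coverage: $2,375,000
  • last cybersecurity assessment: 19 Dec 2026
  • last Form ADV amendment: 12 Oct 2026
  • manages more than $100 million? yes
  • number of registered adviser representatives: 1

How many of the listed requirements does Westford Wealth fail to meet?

1. custody surprise examination 66 days ago vs limit 45 → not met
2. conflicts-of-interest disclosure present → met
3. cybersecurity assessment 276 days ago vs limit 270 → not met
4. net capital $95,000 ≥ $65,000 → met
5. Form ADV amendment 344 days ago vs limit 365 → met
6. errors-and-omissions coverage $2,375,000 ≥ $2,300,000 → met
7. advisory agreement template absent → not met
8. registered adviser representatives 1 < 5 → not met
9. condition 'manages more than $100 million' holds; privacy notice absent → not met
10. compliance program review 143 days ago vs limit 120 → not met
Not met: 6 of 10

6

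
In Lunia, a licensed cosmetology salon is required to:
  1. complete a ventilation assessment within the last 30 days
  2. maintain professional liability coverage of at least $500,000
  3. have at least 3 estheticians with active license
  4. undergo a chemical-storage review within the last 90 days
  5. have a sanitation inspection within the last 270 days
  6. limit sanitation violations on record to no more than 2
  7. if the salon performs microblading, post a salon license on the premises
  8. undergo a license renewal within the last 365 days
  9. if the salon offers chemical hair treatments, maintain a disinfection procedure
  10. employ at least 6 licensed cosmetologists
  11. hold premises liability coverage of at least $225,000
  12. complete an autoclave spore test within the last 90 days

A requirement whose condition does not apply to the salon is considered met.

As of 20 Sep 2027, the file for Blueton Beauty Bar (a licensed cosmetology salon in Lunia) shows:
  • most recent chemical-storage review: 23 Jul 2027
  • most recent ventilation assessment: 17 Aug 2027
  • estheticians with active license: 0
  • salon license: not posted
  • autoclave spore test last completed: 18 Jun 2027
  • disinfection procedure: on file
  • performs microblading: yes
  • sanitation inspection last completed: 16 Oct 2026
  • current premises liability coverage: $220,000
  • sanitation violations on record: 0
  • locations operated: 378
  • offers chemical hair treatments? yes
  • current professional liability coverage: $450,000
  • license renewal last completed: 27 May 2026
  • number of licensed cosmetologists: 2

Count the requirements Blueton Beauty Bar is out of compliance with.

9

1. ventilation assessment 34 days ago vs limit 30 → not met
2. professional liability coverage $450,000 < $500,000 → not met
3. estheticians with active license 0 < 3 → not met
4. chemical-storage review 59 days ago vs limit 90 → met
5. sanitation inspection 339 days ago vs limit 270 → not met
6. sanitation violations on record 0 ≤ 2 → met
7. condition 'performs microblading' holds; salon license absent → not met
8. license renewal 481 days ago vs limit 365 → not met
9. condition 'offers chemical hair treatments' holds; disinfection procedure present → met
10. licensed cosmetologists 2 < 6 → not met
11. premises liability coverage $220,000 < $225,000 → not met
12. autoclave spore test 94 days ago vs limit 90 → not met
Not met: 9 of 12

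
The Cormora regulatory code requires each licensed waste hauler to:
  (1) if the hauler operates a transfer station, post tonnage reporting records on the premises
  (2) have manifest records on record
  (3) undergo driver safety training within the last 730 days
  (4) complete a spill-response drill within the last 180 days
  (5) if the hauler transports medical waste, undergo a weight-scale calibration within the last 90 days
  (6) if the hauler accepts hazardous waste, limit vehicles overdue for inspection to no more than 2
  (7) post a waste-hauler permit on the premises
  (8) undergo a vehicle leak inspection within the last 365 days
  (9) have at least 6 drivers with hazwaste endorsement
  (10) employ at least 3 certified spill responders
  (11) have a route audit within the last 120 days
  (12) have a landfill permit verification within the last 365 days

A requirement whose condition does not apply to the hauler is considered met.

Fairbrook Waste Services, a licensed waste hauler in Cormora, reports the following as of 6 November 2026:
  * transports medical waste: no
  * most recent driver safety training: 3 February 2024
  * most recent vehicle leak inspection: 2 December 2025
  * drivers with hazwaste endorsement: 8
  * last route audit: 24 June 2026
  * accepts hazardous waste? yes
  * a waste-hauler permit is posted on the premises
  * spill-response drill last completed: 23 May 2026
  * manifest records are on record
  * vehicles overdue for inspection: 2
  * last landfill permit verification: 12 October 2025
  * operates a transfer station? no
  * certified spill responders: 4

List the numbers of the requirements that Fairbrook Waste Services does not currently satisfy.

3, 11, 12

1. condition 'operates a transfer station' does not hold → requirement n/a → met
2. manifest records present → met
3. driver safety training 1007 days ago vs limit 730 → not met
4. spill-response drill 167 days ago vs limit 180 → met
5. condition 'transports medical waste' does not hold → requirement n/a → met
6. condition 'accepts hazardous waste' holds; vehicles overdue for inspection 2 ≤ 2 → met
7. waste-hauler permit present → met
8. vehicle leak inspection 339 days ago vs limit 365 → met
9. drivers with hazwaste endorsement 8 ≥ 6 → met
10. certified spill responders 4 ≥ 3 → met
11. route audit 135 days ago vs limit 120 → not met
12. landfill permit verification 390 days ago vs limit 365 → not met
Not met: 3, 11, 12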